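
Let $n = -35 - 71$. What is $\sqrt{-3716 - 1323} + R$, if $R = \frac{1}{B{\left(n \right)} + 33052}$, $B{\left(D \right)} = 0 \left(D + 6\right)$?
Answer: $\frac{1}{33052} + i \sqrt{5039} \approx 3.0255 \cdot 10^{-5} + 70.986 i$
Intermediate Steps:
$n = -106$
$B{\left(D \right)} = 0$ ($B{\left(D \right)} = 0 \left(6 + D\right) = 0$)
$R = \frac{1}{33052}$ ($R = \frac{1}{0 + 33052} = \frac{1}{33052} \approx 3.0255 \cdot 10^{-5}$)
$\sqrt{-3716 - 1323} + R = \sqrt{-3716 - 1323} + \frac{1}{33052} = \sqrt{-5039} + \frac{1}{33052} = i \sqrt{5039} + \frac{1}{33052} = \frac{1}{33052} + i \sqrt{5039}$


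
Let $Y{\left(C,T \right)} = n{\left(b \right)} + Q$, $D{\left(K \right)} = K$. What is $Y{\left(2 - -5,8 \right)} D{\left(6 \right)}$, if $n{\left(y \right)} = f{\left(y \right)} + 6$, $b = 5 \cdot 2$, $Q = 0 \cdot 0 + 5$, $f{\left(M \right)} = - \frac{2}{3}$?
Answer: $62$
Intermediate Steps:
$f{\left(M \right)} = - \frac{2}{3}$ ($f{\left(M \right)} = \left(-2\right) \frac{1}{3} = - \frac{2}{3}$)
$Q = 5$ ($Q = 0 + 5 = 5$)
$b = 10$
$n{\left(y \right)} = \frac{16}{3}$ ($n{\left(y \right)} = - \frac{2}{3} + 6 = \frac{16}{3}$)
$Y{\left(C,T \right)} = \frac{31}{3}$ ($Y{\left(C,T \right)} = \frac{16}{3} + 5 = \frac{31}{3}$)
$Y{\left(2 - -5,8 \right)} D{\left(6 \right)} = \frac{31}{3} \cdot 6 = 62$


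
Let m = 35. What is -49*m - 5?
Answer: -1720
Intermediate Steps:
-49*m - 5 = -49*35 - 5 = -1715 - 5 = -1720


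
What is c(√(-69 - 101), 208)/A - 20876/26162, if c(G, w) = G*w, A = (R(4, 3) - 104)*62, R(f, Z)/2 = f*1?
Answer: -10438/13081 - 13*I*√170/372 ≈ -0.79795 - 0.45564*I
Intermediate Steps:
R(f, Z) = 2*f (R(f, Z) = 2*(f*1) = 2*f)
A = -5952 (A = (2*4 - 104)*62 = (8 - 104)*62 = -96*62 = -5952)
c(√(-69 - 101), 208)/A - 20876/26162 = (√(-69 - 101)*208)/(-5952) - 20876/26162 = (√(-170)*208)*(-1/5952) - 20876*1/26162 = ((I*√170)*208)*(-1/5952) - 10438/13081 = (208*I*√170)*(-1/5952) - 10438/13081 = -13*I*√170/372 - 10438/13081 = -10438/13081 - 13*I*√170/372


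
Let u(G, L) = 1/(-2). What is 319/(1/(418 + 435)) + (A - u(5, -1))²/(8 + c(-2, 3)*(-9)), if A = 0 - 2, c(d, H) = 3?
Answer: 20680123/76 ≈ 2.7211e+5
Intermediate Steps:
A = -2
u(G, L) = -½
319/(1/(418 + 435)) + (A - u(5, -1))²/(8 + c(-2, 3)*(-9)) = 319/(1/(418 + 435)) + (-2 - 1*(-½))²/(8 + 3*(-9)) = 319/(1/853) + (-2 + ½)²/(8 - 27) = 319/(1/853) + (-3/2)²/(-19) = 319*853 + (9/4)*(-1/19) = 272107 - 9/76 = 20680123/76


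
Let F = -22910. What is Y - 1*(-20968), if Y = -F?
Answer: 43878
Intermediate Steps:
Y = 22910 (Y = -1*(-22910) = 22910)
Y - 1*(-20968) = 22910 - 1*(-20968) = 22910 + 20968 = 43878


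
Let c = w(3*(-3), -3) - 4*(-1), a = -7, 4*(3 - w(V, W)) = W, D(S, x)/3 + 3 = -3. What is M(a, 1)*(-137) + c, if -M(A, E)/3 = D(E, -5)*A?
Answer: 207175/4 ≈ 51794.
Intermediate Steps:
D(S, x) = -18 (D(S, x) = -9 + 3*(-3) = -9 - 9 = -18)
w(V, W) = 3 - W/4
M(A, E) = 54*A (M(A, E) = -(-54)*A = 54*A)
c = 31/4 (c = (3 - ¼*(-3)) - 4*(-1) = (3 + ¾) + 4 = 15/4 + 4 = 31/4 ≈ 7.7500)
M(a, 1)*(-137) + c = (54*(-7))*(-137) + 31/4 = -378*(-137) + 31/4 = 51786 + 31/4 = 207175/4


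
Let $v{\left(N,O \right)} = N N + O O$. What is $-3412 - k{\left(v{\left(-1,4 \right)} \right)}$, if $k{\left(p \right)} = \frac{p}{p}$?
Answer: $-3413$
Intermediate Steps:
$v{\left(N,O \right)} = N^{2} + O^{2}$
$k{\left(p \right)} = 1$
$-3412 - k{\left(v{\left(-1,4 \right)} \right)} = -3412 - 1 = -3413$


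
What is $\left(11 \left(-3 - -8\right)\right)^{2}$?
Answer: $3025$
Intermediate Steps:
$\left(11 \left(-3 - -8\right)\right)^{2} = \left(11 \left(-3 + 8\right)\right)^{2} = \left(11 \cdot 5\right)^{2} = 55^{2} = 3025$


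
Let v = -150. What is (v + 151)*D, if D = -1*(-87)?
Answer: 87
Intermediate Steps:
D = 87
(v + 151)*D = (-150 + 151)*87 = 1*87 = 87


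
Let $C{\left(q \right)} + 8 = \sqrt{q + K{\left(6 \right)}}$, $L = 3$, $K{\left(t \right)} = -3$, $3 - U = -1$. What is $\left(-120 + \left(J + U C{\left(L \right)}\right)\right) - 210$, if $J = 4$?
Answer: $-358$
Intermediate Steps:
$U = 4$ ($U = 3 - -1 = 3 + 1 = 4$)
$C{\left(q \right)} = -8 + \sqrt{-3 + q}$ ($C{\left(q \right)} = -8 + \sqrt{q - 3} = -8 + \sqrt{-3 + q}$)
$\left(-120 + \left(J + U C{\left(L \right)}\right)\right) - 210 = \left(-120 + \left(4 + 4 \left(-8 + \sqrt{-3 + 3}\right)\right)\right) - 210 = \left(-120 + \left(4 + 4 \left(-8 + \sqrt{0}\right)\right)\right) - 210 = \left(-120 + \left(4 + 4 \left(-8 + 0\right)\right)\right) - 210 = \left(-120 + \left(4 + 4 \left(-8\right)\right)\right) - 210 = \left(-120 + \left(4 - 32\right)\right) - 210 = \left(-120 - 28\right) - 210 = -148 - 210 = -358$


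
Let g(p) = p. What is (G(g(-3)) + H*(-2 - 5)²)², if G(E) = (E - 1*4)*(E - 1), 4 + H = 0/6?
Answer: 28224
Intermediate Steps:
H = -4 (H = -4 + 0/6 = -4 + 0*(⅙) = -4 + 0 = -4)
G(E) = (-1 + E)*(-4 + E) (G(E) = (E - 4)*(-1 + E) = (-4 + E)*(-1 + E) = (-1 + E)*(-4 + E))
(G(g(-3)) + H*(-2 - 5)²)² = ((4 + (-3)² - 5*(-3)) - 4*(-2 - 5)²)² = ((4 + 9 + 15) - 4*(-7)²)² = (28 - 4*49)² = (28 - 196)² = (-168)² = 28224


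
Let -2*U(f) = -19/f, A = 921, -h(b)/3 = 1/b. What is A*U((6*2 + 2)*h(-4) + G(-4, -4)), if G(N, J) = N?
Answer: 17499/13 ≈ 1346.1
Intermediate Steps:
h(b) = -3/b
U(f) = 19/(2*f) (U(f) = -(-19)/(2*f) = 19/(2*f))
A*U((6*2 + 2)*h(-4) + G(-4, -4)) = 921*(19/(2*((6*2 + 2)*(-3/(-4)) - 4))) = 921*(19/(2*((12 + 2)*(-3*(-¼)) - 4))) = 921*(19/(2*(14*(¾) - 4))) = 921*(19/(2*(21/2 - 4))) = 921*(19/(2*(13/2))) = 921*((19/2)*(2/13)) = 921*(19/13) = 17499/13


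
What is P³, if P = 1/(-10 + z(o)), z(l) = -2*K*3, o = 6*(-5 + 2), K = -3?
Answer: 1/512 ≈ 0.0019531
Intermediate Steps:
o = -18 (o = 6*(-3) = -18)
z(l) = 18 (z(l) = -2*(-3)*3 = 6*3 = 18)
P = ⅛ (P = 1/(-10 + 18) = 1/8 = ⅛ ≈ 0.12500)
P³ = (⅛)³ = 1/512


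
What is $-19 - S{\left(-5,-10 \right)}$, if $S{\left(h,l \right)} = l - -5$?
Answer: $-14$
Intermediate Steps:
$S{\left(h,l \right)} = 5 + l$ ($S{\left(h,l \right)} = l + 5 = 5 + l$)
$-19 - S{\left(-5,-10 \right)} = -19 - \left(5 - 10\right) = -19 - -5 = -19 + 5 = -14$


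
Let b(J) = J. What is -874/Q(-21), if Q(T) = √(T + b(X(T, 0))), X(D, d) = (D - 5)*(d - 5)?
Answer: -874*√109/109 ≈ -83.714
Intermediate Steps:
X(D, d) = (-5 + D)*(-5 + d)
Q(T) = √(25 - 4*T) (Q(T) = √(T + (25 - 5*T - 5*0 + T*0)) = √(T + (25 - 5*T + 0 + 0)) = √(T + (25 - 5*T)) = √(25 - 4*T))
-874/Q(-21) = -874/√(25 - 4*(-21)) = -874/√(25 + 84) = -874*√109/109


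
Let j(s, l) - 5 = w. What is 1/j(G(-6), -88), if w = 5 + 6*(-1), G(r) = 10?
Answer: ¼ ≈ 0.25000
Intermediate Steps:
w = -1 (w = 5 - 6 = -1)
j(s, l) = 4 (j(s, l) = 5 - 1 = 4)
1/j(G(-6), -88) = 1/4 = ¼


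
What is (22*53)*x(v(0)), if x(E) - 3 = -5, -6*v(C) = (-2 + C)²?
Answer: -2332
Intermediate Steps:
v(C) = -(-2 + C)²/6
x(E) = -2 (x(E) = 3 - 5 = -2)
(22*53)*x(v(0)) = (22*53)*(-2) = 1166*(-2) = -2332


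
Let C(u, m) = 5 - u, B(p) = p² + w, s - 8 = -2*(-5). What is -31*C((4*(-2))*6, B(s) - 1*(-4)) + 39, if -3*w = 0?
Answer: -1604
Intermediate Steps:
w = 0 (w = -⅓*0 = 0)
s = 18 (s = 8 - 2*(-5) = 8 + 10 = 18)
B(p) = p² (B(p) = p² + 0 = p²)
-31*C((4*(-2))*6, B(s) - 1*(-4)) + 39 = -31*(5 - 4*(-2)*6) + 39 = -31*(5 - (-8)*6) + 39 = -31*(5 - 1*(-48)) + 39 = -31*(5 + 48) + 39 = -31*53 + 39 = -1643 + 39 = -1604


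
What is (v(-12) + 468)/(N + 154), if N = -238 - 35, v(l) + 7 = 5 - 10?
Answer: -456/119 ≈ -3.8319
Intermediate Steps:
v(l) = -12 (v(l) = -7 + (5 - 10) = -7 - 5 = -12)
N = -273
(v(-12) + 468)/(N + 154) = (-12 + 468)/(-273 + 154) = 456/(-119) = 456*(-1/119) = -456/119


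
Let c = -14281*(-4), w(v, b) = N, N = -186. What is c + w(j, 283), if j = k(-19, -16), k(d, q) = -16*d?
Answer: 56938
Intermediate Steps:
j = 304 (j = -16*(-19) = 304)
w(v, b) = -186
c = 57124
c + w(j, 283) = 57124 - 186 = 56938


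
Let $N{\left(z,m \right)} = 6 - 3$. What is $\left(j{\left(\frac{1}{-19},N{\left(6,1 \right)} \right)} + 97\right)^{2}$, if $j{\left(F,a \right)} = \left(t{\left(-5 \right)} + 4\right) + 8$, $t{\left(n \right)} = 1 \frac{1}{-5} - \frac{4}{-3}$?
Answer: $\frac{2729104}{225} \approx 12129.0$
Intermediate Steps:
$t{\left(n \right)} = \frac{17}{15}$ ($t{\left(n \right)} = 1 \left(- \frac{1}{5}\right) - - \frac{4}{3} = - \frac{1}{5} + \frac{4}{3} = \frac{17}{15}$)
$N{\left(z,m \right)} = 3$
$j{\left(F,a \right)} = \frac{197}{15}$ ($j{\left(F,a \right)} = \left(\frac{17}{15} + 4\right) + 8 = \frac{77}{15} + 8 = \frac{197}{15}$)
$\left(j{\left(\frac{1}{-19},N{\left(6,1 \right)} \right)} + 97\right)^{2} = \left(\frac{197}{15} + 97\right)^{2} = \left(\frac{1652}{15}\right)^{2} = \frac{2729104}{225}$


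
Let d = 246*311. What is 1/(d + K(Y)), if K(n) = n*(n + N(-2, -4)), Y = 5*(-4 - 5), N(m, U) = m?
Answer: 1/78621 ≈ 1.2719e-5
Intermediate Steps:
d = 76506
Y = -45 (Y = 5*(-9) = -45)
K(n) = n*(-2 + n) (K(n) = n*(n - 2) = n*(-2 + n))
1/(d + K(Y)) = 1/(76506 - 45*(-2 - 45)) = 1/(76506 - 45*(-47)) = 1/(76506 + 2115) = 1/78621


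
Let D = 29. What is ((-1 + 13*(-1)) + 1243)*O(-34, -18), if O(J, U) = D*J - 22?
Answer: -1238832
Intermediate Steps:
O(J, U) = -22 + 29*J (O(J, U) = 29*J - 22 = -22 + 29*J)
((-1 + 13*(-1)) + 1243)*O(-34, -18) = ((-1 + 13*(-1)) + 1243)*(-22 + 29*(-34)) = ((-1 - 13) + 1243)*(-22 - 986) = (-14 + 1243)*(-1008) = 1229*(-1008) = -1238832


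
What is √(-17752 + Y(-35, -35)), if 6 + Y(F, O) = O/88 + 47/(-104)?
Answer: I*√1452602866/286 ≈ 133.26*I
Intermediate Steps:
Y(F, O) = -671/104 + O/88 (Y(F, O) = -6 + (O/88 + 47/(-104)) = -6 + (O*(1/88) + 47*(-1/104)) = -6 + (O/88 - 47/104) = -6 + (-47/104 + O/88) = -671/104 + O/88)
√(-17752 + Y(-35, -35)) = √(-17752 + (-671/104 + (1/88)*(-35))) = √(-17752 + (-671/104 - 35/88)) = √(-17752 - 1959/286) = √(-5079031/286) = I*√1452602866/286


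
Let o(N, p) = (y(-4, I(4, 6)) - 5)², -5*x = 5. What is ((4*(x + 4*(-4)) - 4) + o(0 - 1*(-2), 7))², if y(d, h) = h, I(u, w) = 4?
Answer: 5041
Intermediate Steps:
x = -1 (x = -⅕*5 = -1)
o(N, p) = 1 (o(N, p) = (4 - 5)² = (-1)² = 1)
((4*(x + 4*(-4)) - 4) + o(0 - 1*(-2), 7))² = ((4*(-1 + 4*(-4)) - 4) + 1)² = ((4*(-1 - 16) - 4) + 1)² = ((4*(-17) - 4) + 1)² = ((-68 - 4) + 1)² = (-72 + 1)² = (-71)² = 5041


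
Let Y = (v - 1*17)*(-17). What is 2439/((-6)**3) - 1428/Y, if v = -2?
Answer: -7165/456 ≈ -15.713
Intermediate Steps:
Y = 323 (Y = (-2 - 1*17)*(-17) = (-2 - 17)*(-17) = -19*(-17) = 323)
2439/((-6)**3) - 1428/Y = 2439/((-6)**3) - 1428/323 = 2439/(-216) - 1428*1/323 = 2439*(-1/216) - 84/19 = -271/24 - 84/19 = -7165/456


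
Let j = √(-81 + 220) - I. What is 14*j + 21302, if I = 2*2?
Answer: 21246 + 14*√139 ≈ 21411.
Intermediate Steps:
I = 4
j = -4 + √139 (j = √(-81 + 220) - 1*4 = √139 - 4 = -4 + √139 ≈ 7.7898)
14*j + 21302 = 14*(-4 + √139) + 21302 = (-56 + 14*√139) + 21302 = 21246 + 14*√139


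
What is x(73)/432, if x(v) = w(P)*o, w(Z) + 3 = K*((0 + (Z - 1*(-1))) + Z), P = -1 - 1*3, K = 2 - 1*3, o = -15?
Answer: -5/36 ≈ -0.13889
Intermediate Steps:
K = -1 (K = 2 - 3 = -1)
P = -4 (P = -1 - 3 = -4)
w(Z) = -4 - 2*Z (w(Z) = -3 - ((0 + (Z - 1*(-1))) + Z) = -3 - ((0 + (Z + 1)) + Z) = -3 - ((0 + (1 + Z)) + Z) = -3 - ((1 + Z) + Z) = -3 - (1 + 2*Z) = -3 + (-1 - 2*Z) = -4 - 2*Z)
x(v) = -60 (x(v) = (-4 - 2*(-4))*(-15) = (-4 + 8)*(-15) = 4*(-15) = -60)
x(73)/432 = -60/432 = -60*1/432 = -5/36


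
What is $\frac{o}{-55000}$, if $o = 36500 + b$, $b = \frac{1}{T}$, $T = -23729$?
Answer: $- \frac{866108499}{1305095000} \approx -0.66364$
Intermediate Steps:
$b = - \frac{1}{23729}$ ($b = \frac{1}{-23729} = - \frac{1}{23729} \approx -4.2143 \cdot 10^{-5}$)
$o = \frac{866108499}{23729}$ ($o = 36500 - \frac{1}{23729} = \frac{866108499}{23729} \approx 36500.0$)
$\frac{o}{-55000} = \frac{866108499}{23729 \left(-55000\right)} = \frac{866108499}{23729} \left(- \frac{1}{55000}\right) = - \frac{866108499}{1305095000}$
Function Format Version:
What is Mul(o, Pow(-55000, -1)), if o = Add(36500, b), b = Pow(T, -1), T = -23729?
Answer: Rational(-866108499, 1305095000) ≈ -0.66364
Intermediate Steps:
b = Rational(-1, 23729) (b = Pow(-23729, -1) = Rational(-1, 23729) ≈ -4.2143e-5)
o = Rational(866108499, 23729) (o = Add(36500, Rational(-1, 23729)) = Rational(866108499, 23729) ≈ 36500.)
Mul(o, Pow(-55000, -1)) = Mul(Rational(866108499, 23729), Pow(-55000, -1)) = Mul(Rational(866108499, 23729), Rational(-1, 55000)) = Rational(-866108499, 1305095000)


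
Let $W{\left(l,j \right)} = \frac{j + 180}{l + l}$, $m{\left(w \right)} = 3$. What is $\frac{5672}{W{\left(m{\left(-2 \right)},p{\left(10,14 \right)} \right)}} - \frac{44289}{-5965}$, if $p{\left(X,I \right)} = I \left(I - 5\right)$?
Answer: $\frac{36092219}{304215} \approx 118.64$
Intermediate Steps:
$p{\left(X,I \right)} = I \left(-5 + I\right)$
$W{\left(l,j \right)} = \frac{180 + j}{2 l}$
$\frac{5672}{W{\left(m{\left(-2 \right)},p{\left(10,14 \right)} \right)}} - \frac{44289}{-5965} = \frac{5672}{\frac{1}{2} \cdot \frac{1}{3} \left(180 + 14 \left(-5 + 14\right)\right)} - \frac{44289}{-5965} = \frac{5672}{\frac{1}{2} \cdot \frac{1}{3} \left(180 + 14 \cdot 9\right)} - - \frac{44289}{5965} = \frac{5672}{\frac{1}{2} \cdot \frac{1}{3} \left(180 + 126\right)} + \frac{44289}{5965} = \frac{5672}{\frac{1}{2} \cdot \frac{1}{3} \cdot 306} + \frac{44289}{5965} = \frac{5672}{51} + \frac{44289}{5965} = \frac{36092219}{304215}$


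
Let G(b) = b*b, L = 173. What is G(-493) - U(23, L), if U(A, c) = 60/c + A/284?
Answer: 11941462449/49132 ≈ 2.4305e+5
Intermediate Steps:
U(A, c) = 60/c + A/284 (U(A, c) = 60/c + A*(1/284) = 60/c + A/284)
G(b) = b**2
G(-493) - U(23, L) = (-493)**2 - (60/173 + (1/284)*23) = 243049 - (60*(1/173) + 23/284) = 243049 - (60/173 + 23/284) = 243049 - 1*21019/49132 = 243049 - 21019/49132 = 11941462449/49132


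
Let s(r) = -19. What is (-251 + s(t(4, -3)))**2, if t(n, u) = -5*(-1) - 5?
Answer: 72900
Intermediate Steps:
t(n, u) = 0 (t(n, u) = 5 - 5 = 0)
(-251 + s(t(4, -3)))**2 = (-251 - 19)**2 = (-270)**2 = 72900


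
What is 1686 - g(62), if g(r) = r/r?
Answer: 1685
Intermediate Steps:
g(r) = 1
1686 - g(62) = 1686 - 1*1 = 1686 - 1 = 1685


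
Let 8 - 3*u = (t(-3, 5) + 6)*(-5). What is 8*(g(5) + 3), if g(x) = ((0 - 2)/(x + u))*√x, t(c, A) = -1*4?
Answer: 24 - 16*√5/11 ≈ 20.748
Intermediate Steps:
t(c, A) = -4
u = 6 (u = 8/3 - (-4 + 6)*(-5)/3 = 8/3 - 2*(-5)/3 = 8/3 - ⅓*(-10) = 8/3 + 10/3 = 6)
g(x) = -2*√x/(6 + x) (g(x) = ((0 - 2)/(x + 6))*√x = (-2/(6 + x))*√x = -2*√x/(6 + x))
8*(g(5) + 3) = 8*(-2*√5/(6 + 5) + 3) = 8*(-2*√5/11 + 3) = 8*(3 - 2*√5/11) = 24 - 16*√5/11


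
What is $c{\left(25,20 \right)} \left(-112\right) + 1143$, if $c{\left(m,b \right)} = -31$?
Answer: $4615$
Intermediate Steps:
$c{\left(25,20 \right)} \left(-112\right) + 1143 = \left(-31\right) \left(-112\right) + 1143 = 3472 + 1143 = 4615$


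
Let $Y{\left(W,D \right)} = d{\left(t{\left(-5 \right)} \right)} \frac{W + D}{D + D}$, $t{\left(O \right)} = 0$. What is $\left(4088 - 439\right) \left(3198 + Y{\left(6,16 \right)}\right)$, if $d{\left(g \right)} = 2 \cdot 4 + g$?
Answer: $\frac{23379143}{2} \approx 1.169 \cdot 10^{7}$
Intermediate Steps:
$d{\left(g \right)} = 8 + g$
$Y{\left(W,D \right)} = \frac{4 \left(D + W\right)}{D}$ ($Y{\left(W,D \right)} = \left(8 + 0\right) \frac{W + D}{D + D} = 8 \frac{D + W}{2 D} = \frac{4 \left(D + W\right)}{D}$)
$\left(4088 - 439\right) \left(3198 + Y{\left(6,16 \right)}\right) = \left(4088 - 439\right) \left(3198 + \left(4 + 4 \cdot 6 \cdot \frac{1}{16}\right)\right) = 3649 \left(3198 + \left(4 + 4 \cdot 6 \cdot \frac{1}{16}\right)\right) = 3649 \left(3198 + \left(4 + \frac{3}{2}\right)\right) = 3649 \left(3198 + \frac{11}{2}\right) = 3649 \cdot \frac{6407}{2} = \frac{23379143}{2}$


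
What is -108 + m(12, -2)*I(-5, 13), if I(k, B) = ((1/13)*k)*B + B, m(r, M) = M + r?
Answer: -28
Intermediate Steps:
I(k, B) = B + B*k/13 (I(k, B) = ((1*(1/13))*k)*B + B = (k/13)*B + B = B*k/13 + B = B + B*k/13)
-108 + m(12, -2)*I(-5, 13) = -108 + (-2 + 12)*((1/13)*13*(13 - 5)) = -108 + 10*((1/13)*13*8) = -108 + 10*8 = -108 + 80 = -28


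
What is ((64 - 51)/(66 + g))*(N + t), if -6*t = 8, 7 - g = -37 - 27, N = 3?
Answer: 65/411 ≈ 0.15815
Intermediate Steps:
g = 71 (g = 7 - (-37 - 27) = 7 - 1*(-64) = 7 + 64 = 71)
t = -4/3 (t = -⅙*8 = -4/3 ≈ -1.3333)
((64 - 51)/(66 + g))*(N + t) = ((64 - 51)/(66 + 71))*(3 - 4/3) = (13/137)*(5/3) = 65/411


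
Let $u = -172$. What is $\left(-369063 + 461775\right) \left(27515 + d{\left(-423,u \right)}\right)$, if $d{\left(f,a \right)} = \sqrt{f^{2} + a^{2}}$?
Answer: $2550970680 + 92712 \sqrt{208513} \approx 2.5933 \cdot 10^{9}$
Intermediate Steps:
$d{\left(f,a \right)} = \sqrt{a^{2} + f^{2}}$
$\left(-369063 + 461775\right) \left(27515 + d{\left(-423,u \right)}\right) = \left(-369063 + 461775\right) \left(27515 + \sqrt{\left(-172\right)^{2} + \left(-423\right)^{2}}\right) = 92712 \left(27515 + \sqrt{29584 + 178929}\right) = 92712 \left(27515 + \sqrt{208513}\right) = 2550970680 + 92712 \sqrt{208513}$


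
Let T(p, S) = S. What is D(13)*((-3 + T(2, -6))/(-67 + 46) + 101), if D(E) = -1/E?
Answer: -710/91 ≈ -7.8022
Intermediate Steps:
D(13)*((-3 + T(2, -6))/(-67 + 46) + 101) = (-1/13)*((-3 - 6)/(-67 + 46) + 101) = (-1*1/13)*(-9/(-21) + 101) = -(-9*(-1/21) + 101)/13 = -(3/7 + 101)/13 = -1/13*710/7 = -710/91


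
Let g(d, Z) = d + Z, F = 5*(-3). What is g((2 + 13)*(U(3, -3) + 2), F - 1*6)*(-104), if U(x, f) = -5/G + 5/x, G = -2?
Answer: -7436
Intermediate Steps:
F = -15
U(x, f) = 5/2 + 5/x (U(x, f) = -5/(-2) + 5/x = -5*(-½) + 5/x = 5/2 + 5/x)
g(d, Z) = Z + d
g((2 + 13)*(U(3, -3) + 2), F - 1*6)*(-104) = ((-15 - 1*6) + (2 + 13)*((5/2 + 5/3) + 2))*(-104) = ((-15 - 6) + 15*((5/2 + 5*(⅓)) + 2))*(-104) = (-21 + 15*((5/2 + 5/3) + 2))*(-104) = (-21 + 15*(25/6 + 2))*(-104) = (-21 + 15*(37/6))*(-104) = (-21 + 185/2)*(-104) = (143/2)*(-104) = -7436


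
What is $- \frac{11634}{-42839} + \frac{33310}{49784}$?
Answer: $\frac{1003077073}{1066348388} \approx 0.94067$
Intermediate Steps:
$- \frac{11634}{-42839} + \frac{33310}{49784} = \left(-11634\right) \left(- \frac{1}{42839}\right) + 33310 \cdot \frac{1}{49784} = \frac{11634}{42839} + \frac{16655}{24892} = \frac{1003077073}{1066348388}$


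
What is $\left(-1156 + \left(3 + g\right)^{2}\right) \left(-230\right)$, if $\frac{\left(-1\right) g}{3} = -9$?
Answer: $58880$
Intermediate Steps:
$g = 27$ ($g = \left(-3\right) \left(-9\right) = 27$)
$\left(-1156 + \left(3 + g\right)^{2}\right) \left(-230\right) = \left(-1156 + \left(3 + 27\right)^{2}\right) \left(-230\right) = \left(-1156 + 30^{2}\right) \left(-230\right) = \left(-1156 + 900\right) \left(-230\right) = \left(-256\right) \left(-230\right) = 58880$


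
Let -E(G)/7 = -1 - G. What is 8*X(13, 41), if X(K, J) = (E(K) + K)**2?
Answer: 98568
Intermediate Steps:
E(G) = 7 + 7*G (E(G) = -7*(-1 - G) = 7 + 7*G)
X(K, J) = (7 + 8*K)**2 (X(K, J) = ((7 + 7*K) + K)**2 = (7 + 8*K)**2)
8*X(13, 41) = 8*(7 + 8*13)**2 = 8*(7 + 104)**2 = 8*111**2 = 8*12321 = 98568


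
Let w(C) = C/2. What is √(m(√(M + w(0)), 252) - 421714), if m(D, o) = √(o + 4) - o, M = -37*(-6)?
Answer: 5*I*√16878 ≈ 649.58*I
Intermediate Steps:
M = 222
w(C) = C/2 (w(C) = C*(½) = C/2)
m(D, o) = √(4 + o) - o
√(m(√(M + w(0)), 252) - 421714) = √((√(4 + 252) - 1*252) - 421714) = √((√256 - 252) - 421714) = √((16 - 252) - 421714) = √(-236 - 421714) = √(-421950) = 5*I*√16878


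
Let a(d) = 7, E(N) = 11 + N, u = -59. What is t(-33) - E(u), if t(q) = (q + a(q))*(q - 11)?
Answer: 1192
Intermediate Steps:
t(q) = (-11 + q)*(7 + q) (t(q) = (q + 7)*(q - 11) = (7 + q)*(-11 + q) = (-11 + q)*(7 + q))
t(-33) - E(u) = (-77 + (-33)² - 4*(-33)) - (11 - 59) = (-77 + 1089 + 132) - 1*(-48) = 1144 + 48 = 1192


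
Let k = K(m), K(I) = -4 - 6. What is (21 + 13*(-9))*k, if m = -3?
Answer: 960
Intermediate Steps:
K(I) = -10
k = -10
(21 + 13*(-9))*k = (21 + 13*(-9))*(-10) = (21 - 117)*(-10) = -96*(-10) = 960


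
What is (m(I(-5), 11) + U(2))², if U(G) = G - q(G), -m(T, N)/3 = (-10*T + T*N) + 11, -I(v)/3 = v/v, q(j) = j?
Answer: 576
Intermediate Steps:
I(v) = -3 (I(v) = -3*v/v = -3*1 = -3)
m(T, N) = -33 + 30*T - 3*N*T (m(T, N) = -3*((-10*T + T*N) + 11) = -3*((-10*T + N*T) + 11) = -3*(11 - 10*T + N*T) = -33 + 30*T - 3*N*T)
U(G) = 0 (U(G) = G - G = 0)
(m(I(-5), 11) + U(2))² = ((-33 + 30*(-3) - 3*11*(-3)) + 0)² = ((-33 - 90 + 99) + 0)² = (-24 + 0)² = (-24)² = 576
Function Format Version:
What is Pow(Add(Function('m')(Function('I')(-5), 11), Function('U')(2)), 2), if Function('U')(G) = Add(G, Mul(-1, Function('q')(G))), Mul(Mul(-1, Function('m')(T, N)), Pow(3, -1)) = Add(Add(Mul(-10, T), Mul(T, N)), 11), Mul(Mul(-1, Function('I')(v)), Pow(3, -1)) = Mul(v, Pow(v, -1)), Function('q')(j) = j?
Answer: 576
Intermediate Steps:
Function('I')(v) = -3 (Function('I')(v) = Mul(-3, Mul(v, Pow(v, -1))) = Mul(-3, 1) = -3)
Function('m')(T, N) = Add(-33, Mul(30, T), Mul(-3, N, T)) (Function('m')(T, N) = Mul(-3, Add(Add(Mul(-10, T), Mul(T, N)), 11)) = Mul(-3, Add(Add(Mul(-10, T), Mul(N, T)), 11)) = Mul(-3, Add(11, Mul(-10, T), Mul(N, T))) = Add(-33, Mul(30, T), Mul(-3, N, T)))
Function('U')(G) = 0 (Function('U')(G) = Add(G, Mul(-1, G)) = 0)
Pow(Add(Function('m')(Function('I')(-5), 11), Function('U')(2)), 2) = Pow(Add(Add(-33, Mul(30, -3), Mul(-3, 11, -3)), 0), 2) = Pow(Add(Add(-33, -90, 99), 0), 2) = Pow(Add(-24, 0), 2) = Pow(-24, 2) = 576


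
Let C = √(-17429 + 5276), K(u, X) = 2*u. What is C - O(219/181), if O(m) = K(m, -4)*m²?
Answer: -21006918/5929741 + I*√12153 ≈ -3.5426 + 110.24*I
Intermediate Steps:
O(m) = 2*m³ (O(m) = (2*m)*m² = 2*m³)
C = I*√12153 (C = √(-12153) = I*√12153 ≈ 110.24*I)
C - O(219/181) = I*√12153 - 2*(219/181)³ = I*√12153 - 2*10503459/5929741 = I*√12153 - 1*21006918/5929741 = I*√12153 - 21006918/5929741 = -21006918/5929741 + I*√12153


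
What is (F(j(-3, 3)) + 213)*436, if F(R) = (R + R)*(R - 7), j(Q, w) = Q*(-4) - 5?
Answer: 92868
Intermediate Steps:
j(Q, w) = -5 - 4*Q (j(Q, w) = -4*Q - 5 = -5 - 4*Q)
F(R) = 2*R*(-7 + R) (F(R) = (2*R)*(-7 + R) = 2*R*(-7 + R))
(F(j(-3, 3)) + 213)*436 = (2*(-5 - 4*(-3))*(-7 + (-5 - 4*(-3))) + 213)*436 = (2*(-5 + 12)*(-7 + (-5 + 12)) + 213)*436 = (2*7*(-7 + 7) + 213)*436 = (2*7*0 + 213)*436 = (0 + 213)*436 = 213*436 = 92868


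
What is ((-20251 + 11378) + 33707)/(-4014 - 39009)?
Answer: -8278/14341 ≈ -0.57723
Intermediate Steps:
((-20251 + 11378) + 33707)/(-4014 - 39009) = (-8873 + 33707)/(-43023) = 24834*(-1/43023) = -8278/14341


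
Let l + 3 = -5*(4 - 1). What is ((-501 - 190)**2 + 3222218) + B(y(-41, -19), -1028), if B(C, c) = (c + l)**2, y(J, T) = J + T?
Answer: 4793815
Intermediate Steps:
l = -18 (l = -3 - 5*(4 - 1) = -3 - 5*3 = -3 - 15 = -18)
B(C, c) = (-18 + c)**2 (B(C, c) = (c - 18)**2 = (-18 + c)**2)
((-501 - 190)**2 + 3222218) + B(y(-41, -19), -1028) = ((-501 - 190)**2 + 3222218) + (-18 - 1028)**2 = ((-691)**2 + 3222218) + (-1046)**2 = (477481 + 3222218) + 1094116 = 3699699 + 1094116 = 4793815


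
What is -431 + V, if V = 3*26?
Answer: -353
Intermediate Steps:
V = 78
-431 + V = -431 + 78 = -353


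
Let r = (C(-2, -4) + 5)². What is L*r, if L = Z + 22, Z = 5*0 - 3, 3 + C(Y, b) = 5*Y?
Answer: 1216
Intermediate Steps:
C(Y, b) = -3 + 5*Y
Z = -3 (Z = 0 - 3 = -3)
r = 64 (r = ((-3 + 5*(-2)) + 5)² = ((-3 - 10) + 5)² = (-13 + 5)² = (-8)² = 64)
L = 19 (L = -3 + 22 = 19)
L*r = 19*64 = 1216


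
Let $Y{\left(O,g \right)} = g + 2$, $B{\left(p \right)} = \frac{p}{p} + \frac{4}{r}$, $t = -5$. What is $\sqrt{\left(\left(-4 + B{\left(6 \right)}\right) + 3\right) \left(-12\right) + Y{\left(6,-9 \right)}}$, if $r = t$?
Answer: $\frac{\sqrt{65}}{5} \approx 1.6125$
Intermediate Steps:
$r = -5$
$B{\left(p \right)} = \frac{1}{5}$ ($B{\left(p \right)} = \frac{p}{p} + \frac{4}{-5} = 1 + 4 \left(- \frac{1}{5}\right) = 1 - \frac{4}{5} = \frac{1}{5}$)
$Y{\left(O,g \right)} = 2 + g$
$\sqrt{\left(\left(-4 + B{\left(6 \right)}\right) + 3\right) \left(-12\right) + Y{\left(6,-9 \right)}} = \sqrt{\left(\left(-4 + \frac{1}{5}\right) + 3\right) \left(-12\right) + \left(2 - 9\right)} = \sqrt{\left(- \frac{19}{5} + 3\right) \left(-12\right) - 7} = \sqrt{\left(- \frac{4}{5}\right) \left(-12\right) - 7} = \sqrt{\frac{48}{5} - 7} = \sqrt{\frac{13}{5}} = \frac{\sqrt{65}}{5}$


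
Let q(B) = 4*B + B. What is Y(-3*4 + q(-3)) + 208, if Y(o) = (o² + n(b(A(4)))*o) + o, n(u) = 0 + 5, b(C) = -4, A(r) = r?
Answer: 775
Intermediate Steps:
n(u) = 5
q(B) = 5*B
Y(o) = o² + 6*o (Y(o) = (o² + 5*o) + o = o² + 6*o)
Y(-3*4 + q(-3)) + 208 = (-3*4 + 5*(-3))*(6 + (-3*4 + 5*(-3))) + 208 = (-12 - 15)*(6 + (-12 - 15)) + 208 = -27*(6 - 27) + 208 = -27*(-21) + 208 = 567 + 208 = 775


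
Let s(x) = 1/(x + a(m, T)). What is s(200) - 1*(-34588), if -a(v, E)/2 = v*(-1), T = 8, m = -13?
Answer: 6018313/174 ≈ 34588.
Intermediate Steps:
a(v, E) = 2*v (a(v, E) = -2*v*(-1) = -(-2)*v = 2*v)
s(x) = 1/(-26 + x) (s(x) = 1/(x + 2*(-13)) = 1/(x - 26) = 1/(-26 + x))
s(200) - 1*(-34588) = 1/(-26 + 200) - 1*(-34588) = 1/174 + 34588 = 6018313/174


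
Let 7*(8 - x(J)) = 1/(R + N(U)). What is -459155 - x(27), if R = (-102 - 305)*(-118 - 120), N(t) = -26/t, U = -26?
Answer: -311344196246/678069 ≈ -4.5916e+5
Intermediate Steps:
R = 96866 (R = -407*(-238) = 96866)
x(J) = 5424551/678069 (x(J) = 8 - 1/(7*(96866 - 26/(-26))) = 8 - 1/(7*(96866 - 26*(-1/26))) = 8 - 1/(7*(96866 + 1)) = 8 - ⅐/96867 = 8 - ⅐*1/96867 = 8 - 1/678069 = 5424551/678069)
-459155 - x(27) = -459155 - 1*5424551/678069 = -459155 - 5424551/678069 = -311344196246/678069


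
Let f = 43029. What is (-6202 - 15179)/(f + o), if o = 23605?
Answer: -21381/66634 ≈ -0.32087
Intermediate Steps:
(-6202 - 15179)/(f + o) = (-6202 - 15179)/(43029 + 23605) = -21381/66634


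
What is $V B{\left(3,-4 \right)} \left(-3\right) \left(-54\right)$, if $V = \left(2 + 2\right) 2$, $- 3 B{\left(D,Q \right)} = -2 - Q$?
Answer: $-864$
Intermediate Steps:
$B{\left(D,Q \right)} = \frac{2}{3} + \frac{Q}{3}$ ($B{\left(D,Q \right)} = - \frac{-2 - Q}{3} = \frac{2}{3} + \frac{Q}{3}$)
$V = 8$ ($V = 4 \cdot 2 = 8$)
$V B{\left(3,-4 \right)} \left(-3\right) \left(-54\right) = 8 \left(\frac{2}{3} + \frac{1}{3} \left(-4\right)\right) \left(-3\right) \left(-54\right) = 8 \left(\frac{2}{3} - \frac{4}{3}\right) \left(-3\right) \left(-54\right) = 8 \left(\left(- \frac{2}{3}\right) \left(-3\right)\right) \left(-54\right) = 8 \cdot 2 \left(-54\right) = 16 \left(-54\right) = -864$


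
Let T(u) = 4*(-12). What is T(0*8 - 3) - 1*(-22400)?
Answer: 22352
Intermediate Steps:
T(u) = -48
T(0*8 - 3) - 1*(-22400) = -48 - 1*(-22400) = -48 + 22400 = 22352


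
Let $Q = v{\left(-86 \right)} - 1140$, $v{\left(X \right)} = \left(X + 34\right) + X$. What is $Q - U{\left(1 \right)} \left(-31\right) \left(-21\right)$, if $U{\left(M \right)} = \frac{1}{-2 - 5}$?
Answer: $-1185$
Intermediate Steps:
$v{\left(X \right)} = 34 + 2 X$ ($v{\left(X \right)} = \left(34 + X\right) + X = 34 + 2 X$)
$U{\left(M \right)} = - \frac{1}{7}$ ($U{\left(M \right)} = \frac{1}{-7} = - \frac{1}{7}$)
$Q = -1278$ ($Q = \left(34 + 2 \left(-86\right)\right) - 1140 = \left(34 - 172\right) - 1140 = -138 - 1140 = -1278$)
$Q - U{\left(1 \right)} \left(-31\right) \left(-21\right) = -1278 - \left(- \frac{1}{7}\right) \left(-31\right) \left(-21\right) = -1278 - \frac{31}{7} \left(-21\right) = -1278 - -93 = -1278 + 93 = -1185$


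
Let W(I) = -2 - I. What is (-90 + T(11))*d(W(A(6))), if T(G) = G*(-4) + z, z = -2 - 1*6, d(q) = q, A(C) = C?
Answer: 1136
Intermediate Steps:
z = -8 (z = -2 - 6 = -8)
T(G) = -8 - 4*G (T(G) = G*(-4) - 8 = -4*G - 8 = -8 - 4*G)
(-90 + T(11))*d(W(A(6))) = (-90 + (-8 - 4*11))*(-2 - 1*6) = (-90 + (-8 - 44))*(-2 - 6) = (-90 - 52)*(-8) = -142*(-8) = 1136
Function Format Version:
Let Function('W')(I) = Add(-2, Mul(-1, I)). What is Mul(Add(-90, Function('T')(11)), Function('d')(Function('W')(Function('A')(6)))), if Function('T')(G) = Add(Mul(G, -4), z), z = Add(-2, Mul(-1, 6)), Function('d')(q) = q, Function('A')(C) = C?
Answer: 1136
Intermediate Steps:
z = -8 (z = Add(-2, -6) = -8)
Function('T')(G) = Add(-8, Mul(-4, G)) (Function('T')(G) = Add(Mul(G, -4), -8) = Add(Mul(-4, G), -8) = Add(-8, Mul(-4, G)))
Mul(Add(-90, Function('T')(11)), Function('d')(Function('W')(Function('A')(6)))) = Mul(Add(-90, Add(-8, Mul(-4, 11))), Add(-2, Mul(-1, 6))) = Mul(Add(-90, Add(-8, -44)), Add(-2, -6)) = Mul(Add(-90, -52), -8) = Mul(-142, -8) = 1136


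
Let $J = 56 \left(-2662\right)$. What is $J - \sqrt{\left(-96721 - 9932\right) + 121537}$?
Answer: $-149194$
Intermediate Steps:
$J = -149072$
$J - \sqrt{\left(-96721 - 9932\right) + 121537} = -149072 - \sqrt{\left(-96721 - 9932\right) + 121537} = -149072 - \sqrt{-106653 + 121537} = -149072 - \sqrt{14884} = -149072 - 122 = -149194$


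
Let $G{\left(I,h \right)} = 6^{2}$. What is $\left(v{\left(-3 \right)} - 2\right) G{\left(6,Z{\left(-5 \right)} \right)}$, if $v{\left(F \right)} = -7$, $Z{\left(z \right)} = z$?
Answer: $-324$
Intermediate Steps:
$G{\left(I,h \right)} = 36$
$\left(v{\left(-3 \right)} - 2\right) G{\left(6,Z{\left(-5 \right)} \right)} = \left(-7 - 2\right) 36 = \left(-9\right) 36 = -324$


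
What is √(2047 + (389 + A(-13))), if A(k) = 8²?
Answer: 50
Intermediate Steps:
A(k) = 64
√(2047 + (389 + A(-13))) = √(2047 + (389 + 64)) = √(2047 + 453) = √2500 = 50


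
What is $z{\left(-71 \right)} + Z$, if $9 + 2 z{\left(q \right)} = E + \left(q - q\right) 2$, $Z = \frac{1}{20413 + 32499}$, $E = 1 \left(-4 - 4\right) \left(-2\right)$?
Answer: $\frac{185193}{52912} \approx 3.5$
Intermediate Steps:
$E = 16$ ($E = 1 \left(-8\right) \left(-2\right) = \left(-8\right) \left(-2\right) = 16$)
$Z = \frac{1}{52912} \approx 1.8899 \cdot 10^{-5}$
$z{\left(q \right)} = \frac{7}{2}$ ($z{\left(q \right)} = - \frac{9}{2} + \frac{16 + \left(q - q\right) 2}{2} = - \frac{9}{2} + \frac{16 + 0 \cdot 2}{2} = - \frac{9}{2} + \frac{16 + 0}{2} = - \frac{9}{2} + \frac{1}{2} \cdot 16 = - \frac{9}{2} + 8 = \frac{7}{2}$)
$z{\left(-71 \right)} + Z = \frac{7}{2} + \frac{1}{52912} = \frac{185193}{52912}$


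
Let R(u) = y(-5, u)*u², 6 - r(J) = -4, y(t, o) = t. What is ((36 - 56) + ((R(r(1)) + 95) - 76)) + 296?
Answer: -205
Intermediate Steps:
r(J) = 10 (r(J) = 6 - 1*(-4) = 6 + 4 = 10)
R(u) = -5*u²
((36 - 56) + ((R(r(1)) + 95) - 76)) + 296 = ((36 - 56) + ((-5*10² + 95) - 76)) + 296 = (-20 + ((-5*100 + 95) - 76)) + 296 = (-20 + ((-500 + 95) - 76)) + 296 = (-20 + (-405 - 76)) + 296 = (-20 - 481) + 296 = -501 + 296 = -205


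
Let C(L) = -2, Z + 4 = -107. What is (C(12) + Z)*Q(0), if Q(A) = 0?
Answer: 0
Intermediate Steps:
Z = -111 (Z = -4 - 107 = -111)
(C(12) + Z)*Q(0) = (-2 - 111)*0 = -113*0 = 0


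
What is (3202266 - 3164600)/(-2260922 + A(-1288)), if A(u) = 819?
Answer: -37666/2260103 ≈ -0.016666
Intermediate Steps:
(3202266 - 3164600)/(-2260922 + A(-1288)) = (3202266 - 3164600)/(-2260922 + 819) = 37666/(-2260103) = 37666*(-1/2260103) = -37666/2260103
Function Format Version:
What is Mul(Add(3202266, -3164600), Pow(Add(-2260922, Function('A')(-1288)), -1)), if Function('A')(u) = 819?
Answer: Rational(-37666, 2260103) ≈ -0.016666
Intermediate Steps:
Mul(Add(3202266, -3164600), Pow(Add(-2260922, Function('A')(-1288)), -1)) = Mul(Add(3202266, -3164600), Pow(Add(-2260922, 819), -1)) = Mul(37666, Pow(-2260103, -1)) = Mul(37666, Rational(-1, 2260103)) = Rational(-37666, 2260103)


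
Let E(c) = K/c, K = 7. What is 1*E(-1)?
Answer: -7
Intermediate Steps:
E(c) = 7/c
1*E(-1) = 1*(7/(-1)) = 1*(7*(-1)) = 1*(-7) = -7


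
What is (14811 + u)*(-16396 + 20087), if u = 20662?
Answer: 130930843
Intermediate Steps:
(14811 + u)*(-16396 + 20087) = (14811 + 20662)*(-16396 + 20087) = 35473*3691 = 130930843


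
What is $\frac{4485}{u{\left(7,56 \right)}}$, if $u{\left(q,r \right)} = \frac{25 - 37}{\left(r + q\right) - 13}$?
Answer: $- \frac{37375}{2} \approx -18688.0$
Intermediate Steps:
$u{\left(q,r \right)} = - \frac{12}{-13 + q + r}$ ($u{\left(q,r \right)} = - \frac{12}{\left(q + r\right) - 13} = - \frac{12}{-13 + q + r}$)
$\frac{4485}{u{\left(7,56 \right)}} = \frac{4485}{\left(-12\right) \frac{1}{-13 + 7 + 56}} = \frac{4485}{\left(-12\right) \frac{1}{50}} = \frac{4485}{- \frac{6}{25}} = 4485 \left(- \frac{25}{6}\right) = - \frac{37375}{2}$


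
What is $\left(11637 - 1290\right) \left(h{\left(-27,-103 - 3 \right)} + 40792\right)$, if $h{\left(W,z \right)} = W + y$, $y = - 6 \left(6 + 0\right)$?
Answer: $421422963$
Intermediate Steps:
$y = -36$ ($y = \left(-6\right) 6 = -36$)
$h{\left(W,z \right)} = -36 + W$ ($h{\left(W,z \right)} = W - 36 = -36 + W$)
$\left(11637 - 1290\right) \left(h{\left(-27,-103 - 3 \right)} + 40792\right) = \left(11637 - 1290\right) \left(\left(-36 - 27\right) + 40792\right) = 10347 \left(-63 + 40792\right) = 10347 \cdot 40729 = 421422963$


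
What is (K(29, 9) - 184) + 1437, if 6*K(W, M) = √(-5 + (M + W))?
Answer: 1253 + √33/6 ≈ 1254.0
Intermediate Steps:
K(W, M) = √(-5 + M + W)/6 (K(W, M) = √(-5 + (M + W))/6 = √(-5 + M + W)/6)
(K(29, 9) - 184) + 1437 = (√(-5 + 9 + 29)/6 - 184) + 1437 = (√33/6 - 184) + 1437 = (-184 + √33/6) + 1437 = 1253 + √33/6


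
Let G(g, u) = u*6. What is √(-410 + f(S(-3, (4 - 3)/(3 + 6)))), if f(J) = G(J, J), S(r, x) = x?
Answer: 2*I*√921/3 ≈ 20.232*I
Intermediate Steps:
G(g, u) = 6*u
f(J) = 6*J
√(-410 + f(S(-3, (4 - 3)/(3 + 6)))) = √(-410 + 6*((4 - 3)/(3 + 6))) = √(-410 + 6*(1/9)) = √(-410 + 6*(1*(⅑))) = √(-410 + 6*(⅑)) = √(-410 + ⅔) = √(-1228/3) = 2*I*√921/3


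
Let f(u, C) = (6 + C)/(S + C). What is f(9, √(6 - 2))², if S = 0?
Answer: 16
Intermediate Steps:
f(u, C) = (6 + C)/C (f(u, C) = (6 + C)/(0 + C) = (6 + C)/C)
f(9, √(6 - 2))² = ((6 + √(6 - 2))/(√(6 - 2)))² = ((6 + √4)/(√4))² = ((6 + 2)/2)² = ((½)*8)² = 4² = 16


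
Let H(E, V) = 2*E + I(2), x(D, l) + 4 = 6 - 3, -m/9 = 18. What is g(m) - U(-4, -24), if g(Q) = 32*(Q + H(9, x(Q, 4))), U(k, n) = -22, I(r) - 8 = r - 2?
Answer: -4330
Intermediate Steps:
m = -162 (m = -9*18 = -162)
I(r) = 6 + r (I(r) = 8 + (r - 2) = 8 + (-2 + r) = 6 + r)
x(D, l) = -1 (x(D, l) = -4 + (6 - 3) = -4 + 3 = -1)
H(E, V) = 8 + 2*E (H(E, V) = 2*E + (6 + 2) = 2*E + 8 = 8 + 2*E)
g(Q) = 832 + 32*Q (g(Q) = 32*(Q + (8 + 2*9)) = 32*(Q + (8 + 18)) = 32*(Q + 26) = 32*(26 + Q) = 832 + 32*Q)
g(m) - U(-4, -24) = (832 + 32*(-162)) - 1*(-22) = (832 - 5184) + 22 = -4352 + 22 = -4330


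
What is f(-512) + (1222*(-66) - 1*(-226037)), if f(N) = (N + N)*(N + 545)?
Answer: 111593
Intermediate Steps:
f(N) = 2*N*(545 + N) (f(N) = (2*N)*(545 + N) = 2*N*(545 + N))
f(-512) + (1222*(-66) - 1*(-226037)) = 2*(-512)*(545 - 512) + (1222*(-66) - 1*(-226037)) = 2*(-512)*33 + (-80652 + 226037) = -33792 + 145385 = 111593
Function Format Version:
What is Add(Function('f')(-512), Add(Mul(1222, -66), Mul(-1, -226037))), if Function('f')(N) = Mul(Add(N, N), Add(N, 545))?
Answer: 111593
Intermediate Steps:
Function('f')(N) = Mul(2, N, Add(545, N)) (Function('f')(N) = Mul(Mul(2, N), Add(545, N)) = Mul(2, N, Add(545, N)))
Add(Function('f')(-512), Add(Mul(1222, -66), Mul(-1, -226037))) = Add(Mul(2, -512, Add(545, -512)), Add(Mul(1222, -66), Mul(-1, -226037))) = Add(Mul(2, -512, 33), Add(-80652, 226037)) = Add(-33792, 145385) = 111593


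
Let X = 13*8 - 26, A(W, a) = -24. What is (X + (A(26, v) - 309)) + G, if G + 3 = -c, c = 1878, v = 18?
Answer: -2136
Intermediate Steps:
X = 78 (X = 104 - 26 = 78)
G = -1881 (G = -3 - 1*1878 = -3 - 1878 = -1881)
(X + (A(26, v) - 309)) + G = (78 + (-24 - 309)) - 1881 = (78 - 333) - 1881 = -255 - 1881 = -2136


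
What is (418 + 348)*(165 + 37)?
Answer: 154732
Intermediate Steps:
(418 + 348)*(165 + 37) = 766*202 = 154732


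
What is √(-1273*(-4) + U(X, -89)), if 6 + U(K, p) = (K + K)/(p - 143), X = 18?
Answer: √17108782/58 ≈ 71.315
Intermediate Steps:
U(K, p) = -6 + 2*K/(-143 + p) (U(K, p) = -6 + (K + K)/(p - 143) = -6 + (2*K)/(-143 + p) = -6 + 2*K/(-143 + p))
√(-1273*(-4) + U(X, -89)) = √(-1273*(-4) + 2*(429 + 18 - 3*(-89))/(-143 - 89)) = √(5092 + 2*(429 + 18 + 267)/(-232)) = √(5092 + 2*(-1/232)*714) = √(5092 - 357/58) = √(294979/58) = √17108782/58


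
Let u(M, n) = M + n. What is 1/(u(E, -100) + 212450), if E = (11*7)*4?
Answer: 1/212658 ≈ 4.7024e-6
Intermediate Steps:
E = 308 (E = 77*4 = 308)
1/(u(E, -100) + 212450) = 1/((308 - 100) + 212450) = 1/(208 + 212450) = 1/212658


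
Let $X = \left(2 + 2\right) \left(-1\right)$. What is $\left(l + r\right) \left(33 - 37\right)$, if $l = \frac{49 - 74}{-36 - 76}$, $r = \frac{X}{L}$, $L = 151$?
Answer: $- \frac{3327}{4228} \approx -0.7869$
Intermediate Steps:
$X = -4$ ($X = 4 \left(-1\right) = -4$)
$r = - \frac{4}{151} \approx -0.02649$
$l = \frac{25}{112}$ ($l = - \frac{25}{-112} = \left(-25\right) \left(- \frac{1}{112}\right) = \frac{25}{112} \approx 0.22321$)
$\left(l + r\right) \left(33 - 37\right) = \left(\frac{25}{112} - \frac{4}{151}\right) \left(33 - 37\right) = \frac{3327 \left(33 - 37\right)}{16912} = \frac{3327}{16912} \left(-4\right) = - \frac{3327}{4228}$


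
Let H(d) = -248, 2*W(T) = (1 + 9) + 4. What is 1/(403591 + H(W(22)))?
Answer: 1/403343 ≈ 2.4793e-6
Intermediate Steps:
W(T) = 7 (W(T) = ((1 + 9) + 4)/2 = (10 + 4)/2 = (1/2)*14 = 7)
1/(403591 + H(W(22))) = 1/(403591 - 248) = 1/403343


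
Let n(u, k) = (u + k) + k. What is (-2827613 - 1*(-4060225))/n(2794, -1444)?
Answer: -616306/47 ≈ -13113.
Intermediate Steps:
n(u, k) = u + 2*k (n(u, k) = (k + u) + k = u + 2*k)
(-2827613 - 1*(-4060225))/n(2794, -1444) = (-2827613 - 1*(-4060225))/(2794 + 2*(-1444)) = (-2827613 + 4060225)/(2794 - 2888) = 1232612/(-94) = 1232612*(-1/94) = -616306/47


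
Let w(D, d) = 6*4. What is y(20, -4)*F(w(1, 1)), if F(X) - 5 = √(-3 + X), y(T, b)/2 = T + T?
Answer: 400 + 80*√21 ≈ 766.61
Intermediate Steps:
y(T, b) = 4*T (y(T, b) = 2*(T + T) = 2*(2*T) = 4*T)
w(D, d) = 24
F(X) = 5 + √(-3 + X)
y(20, -4)*F(w(1, 1)) = (4*20)*(5 + √(-3 + 24)) = 80*(5 + √21) = 400 + 80*√21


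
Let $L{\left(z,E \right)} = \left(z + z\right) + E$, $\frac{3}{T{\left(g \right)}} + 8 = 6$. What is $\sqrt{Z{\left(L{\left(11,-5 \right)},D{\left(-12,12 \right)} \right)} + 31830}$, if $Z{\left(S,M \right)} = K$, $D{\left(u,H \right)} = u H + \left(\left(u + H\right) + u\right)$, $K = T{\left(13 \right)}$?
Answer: $\frac{3 \sqrt{14146}}{2} \approx 178.41$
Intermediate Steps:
$T{\left(g \right)} = - \frac{3}{2}$ ($T{\left(g \right)} = \frac{3}{-8 + 6} = \frac{3}{-2} = 3 \left(- \frac{1}{2}\right) = - \frac{3}{2}$)
$K = - \frac{3}{2} \approx -1.5$
$L{\left(z,E \right)} = E + 2 z$ ($L{\left(z,E \right)} = 2 z + E = E + 2 z$)
$D{\left(u,H \right)} = H + 2 u + H u$ ($D{\left(u,H \right)} = H u + \left(\left(H + u\right) + u\right) = H u + \left(H + 2 u\right) = H + 2 u + H u$)
$Z{\left(S,M \right)} = - \frac{3}{2}$
$\sqrt{Z{\left(L{\left(11,-5 \right)},D{\left(-12,12 \right)} \right)} + 31830} = \sqrt{- \frac{3}{2} + 31830} = \sqrt{\frac{63657}{2}} = \frac{3 \sqrt{14146}}{2}$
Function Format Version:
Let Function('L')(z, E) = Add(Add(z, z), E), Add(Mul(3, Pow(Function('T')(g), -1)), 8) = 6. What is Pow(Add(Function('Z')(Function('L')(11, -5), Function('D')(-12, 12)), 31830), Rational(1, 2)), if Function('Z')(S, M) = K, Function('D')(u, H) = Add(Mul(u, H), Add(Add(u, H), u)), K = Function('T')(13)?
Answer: Mul(Rational(3, 2), Pow(14146, Rational(1, 2))) ≈ 178.41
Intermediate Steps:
Function('T')(g) = Rational(-3, 2) (Function('T')(g) = Mul(3, Pow(Add(-8, 6), -1)) = Mul(3, Pow(-2, -1)) = Mul(3, Rational(-1, 2)) = Rational(-3, 2))
K = Rational(-3, 2) ≈ -1.5000
Function('L')(z, E) = Add(E, Mul(2, z)) (Function('L')(z, E) = Add(Mul(2, z), E) = Add(E, Mul(2, z)))
Function('D')(u, H) = Add(H, Mul(2, u), Mul(H, u)) (Function('D')(u, H) = Add(Mul(H, u), Add(Add(H, u), u)) = Add(Mul(H, u), Add(H, Mul(2, u))) = Add(H, Mul(2, u), Mul(H, u)))
Function('Z')(S, M) = Rational(-3, 2)
Pow(Add(Function('Z')(Function('L')(11, -5), Function('D')(-12, 12)), 31830), Rational(1, 2)) = Pow(Add(Rational(-3, 2), 31830), Rational(1, 2)) = Pow(Rational(63657, 2), Rational(1, 2)) = Mul(Rational(3, 2), Pow(14146, Rational(1, 2)))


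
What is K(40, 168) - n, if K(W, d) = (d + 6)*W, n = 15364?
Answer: -8404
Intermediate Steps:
K(W, d) = W*(6 + d) (K(W, d) = (6 + d)*W = W*(6 + d))
K(40, 168) - n = 40*(6 + 168) - 1*15364 = 40*174 - 15364 = 6960 - 15364 = -8404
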